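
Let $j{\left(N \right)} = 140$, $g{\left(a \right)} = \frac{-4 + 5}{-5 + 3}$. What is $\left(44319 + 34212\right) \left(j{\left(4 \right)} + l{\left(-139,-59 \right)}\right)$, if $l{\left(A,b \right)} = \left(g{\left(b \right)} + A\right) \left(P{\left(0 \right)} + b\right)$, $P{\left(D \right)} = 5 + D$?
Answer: $602568363$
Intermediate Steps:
$g{\left(a \right)} = - \frac{1}{2}$ ($g{\left(a \right)} = 1 \frac{1}{-2} = 1 \left(- \frac{1}{2}\right) = - \frac{1}{2}$)
$l{\left(A,b \right)} = \left(5 + b\right) \left(- \frac{1}{2} + A\right)$ ($l{\left(A,b \right)} = \left(- \frac{1}{2} + A\right) \left(\left(5 + 0\right) + b\right) = \left(- \frac{1}{2} + A\right) \left(5 + b\right) = \left(5 + b\right) \left(- \frac{1}{2} + A\right)$)
$\left(44319 + 34212\right) \left(j{\left(4 \right)} + l{\left(-139,-59 \right)}\right) = \left(44319 + 34212\right) \left(140 - -7533\right) = 78531 \left(140 + \left(- \frac{5}{2} - 695 + \frac{59}{2} + 8201\right)\right) = 78531 \left(140 + 7533\right) = 78531 \cdot 7673 = 602568363$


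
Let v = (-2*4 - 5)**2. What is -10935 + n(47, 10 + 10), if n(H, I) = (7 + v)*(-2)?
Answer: -11287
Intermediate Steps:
v = 169 (v = (-8 - 5)**2 = (-13)**2 = 169)
n(H, I) = -352 (n(H, I) = (7 + 169)*(-2) = 176*(-2) = -352)
-10935 + n(47, 10 + 10) = -10935 - 352 = -11287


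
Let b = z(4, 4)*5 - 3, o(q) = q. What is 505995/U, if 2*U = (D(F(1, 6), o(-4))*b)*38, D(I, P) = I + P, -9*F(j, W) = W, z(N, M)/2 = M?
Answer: -216855/1406 ≈ -154.24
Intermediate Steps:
z(N, M) = 2*M
F(j, W) = -W/9
b = 37 (b = (2*4)*5 - 3 = 8*5 - 3 = 40 - 3 = 37)
U = -9842/3 (U = (((-1/9*6 - 4)*37)*38)/2 = (((-2/3 - 4)*37)*38)/2 = (-14/3*37*38)/2 = (-518/3*38)/2 = (1/2)*(-19684/3) = -9842/3 ≈ -3280.7)
505995/U = 505995/(-9842/3) = 505995*(-3/9842) = -216855/1406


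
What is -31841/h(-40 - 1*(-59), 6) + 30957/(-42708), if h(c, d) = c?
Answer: -453484537/270484 ≈ -1676.6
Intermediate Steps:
-31841/h(-40 - 1*(-59), 6) + 30957/(-42708) = -31841/(-40 - 1*(-59)) + 30957/(-42708) = -31841/(-40 + 59) + 30957*(-1/42708) = -31841/19 - 10319/14236 = -453484537/270484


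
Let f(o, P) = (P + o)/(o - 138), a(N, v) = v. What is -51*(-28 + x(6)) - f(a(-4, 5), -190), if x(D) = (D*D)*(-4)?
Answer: 1166491/133 ≈ 8770.6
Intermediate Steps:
x(D) = -4*D² (x(D) = D²*(-4) = -4*D²)
f(o, P) = (P + o)/(-138 + o)
-51*(-28 + x(6)) - f(a(-4, 5), -190) = -51*(-28 - 4*6²) - (-190 + 5)/(-138 + 5) = -51*(-28 - 4*36) - (-185)/(-133) = -51*(-28 - 144) - (-1)*(-185)/133 = -51*(-172) - 1*185/133 = 8772 - 185/133 = 1166491/133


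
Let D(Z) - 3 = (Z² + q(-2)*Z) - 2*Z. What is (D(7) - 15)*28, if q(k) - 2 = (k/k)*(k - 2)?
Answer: 252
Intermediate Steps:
q(k) = k (q(k) = 2 + (k/k)*(k - 2) = 2 + 1*(-2 + k) = 2 + (-2 + k) = k)
D(Z) = 3 + Z² - 4*Z (D(Z) = 3 + ((Z² - 2*Z) - 2*Z) = 3 + (Z² - 4*Z) = 3 + Z² - 4*Z)
(D(7) - 15)*28 = ((3 + 7² - 4*7) - 15)*28 = ((3 + 49 - 28) - 15)*28 = (24 - 15)*28 = 9*28 = 252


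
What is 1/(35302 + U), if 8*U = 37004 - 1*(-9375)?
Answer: 8/328795 ≈ 2.4331e-5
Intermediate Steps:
U = 46379/8 (U = (37004 - 1*(-9375))/8 = (37004 + 9375)/8 = (⅛)*46379 = 46379/8 ≈ 5797.4)
1/(35302 + U) = 1/(35302 + 46379/8) = 1/(328795/8) = 8/328795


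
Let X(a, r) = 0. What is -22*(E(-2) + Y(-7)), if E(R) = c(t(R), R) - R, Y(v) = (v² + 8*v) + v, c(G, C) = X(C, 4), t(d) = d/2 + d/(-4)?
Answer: 264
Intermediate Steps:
t(d) = d/4 (t(d) = d*(½) + d*(-¼) = d/2 - d/4 = d/4)
c(G, C) = 0
Y(v) = v² + 9*v
E(R) = -R (E(R) = 0 - R = -R)
-22*(E(-2) + Y(-7)) = -22*(-1*(-2) - 7*(9 - 7)) = -22*(2 - 7*2) = -22*(2 - 14) = -22*(-12) = 264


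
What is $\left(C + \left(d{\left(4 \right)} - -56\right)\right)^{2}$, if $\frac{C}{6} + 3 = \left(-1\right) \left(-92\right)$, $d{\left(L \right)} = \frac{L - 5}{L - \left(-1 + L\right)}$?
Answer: $346921$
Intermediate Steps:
$d{\left(L \right)} = -5 + L$ ($d{\left(L \right)} = \frac{-5 + L}{1} = \left(-5 + L\right) 1 = -5 + L$)
$C = 534$ ($C = -18 + 6 \left(\left(-1\right) \left(-92\right)\right) = -18 + 6 \cdot 92 = -18 + 552 = 534$)
$\left(C + \left(d{\left(4 \right)} - -56\right)\right)^{2} = \left(534 + \left(\left(-5 + 4\right) - -56\right)\right)^{2} = \left(534 + \left(-1 + 56\right)\right)^{2} = \left(534 + 55\right)^{2} = 589^{2} = 346921$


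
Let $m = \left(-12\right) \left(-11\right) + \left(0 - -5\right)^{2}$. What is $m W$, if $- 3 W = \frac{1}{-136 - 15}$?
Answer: $\frac{157}{453} \approx 0.34658$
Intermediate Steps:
$W = \frac{1}{453}$ ($W = - \frac{1}{3 \left(-136 - 15\right)} = - \frac{1}{3 \left(-151\right)} = \left(- \frac{1}{3}\right) \left(- \frac{1}{151}\right) = \frac{1}{453} \approx 0.0022075$)
$m = 157$ ($m = 132 + \left(0 + 5\right)^{2} = 132 + 5^{2} = 132 + 25 = 157$)
$m W = 157 \cdot \frac{1}{453} = \frac{157}{453}$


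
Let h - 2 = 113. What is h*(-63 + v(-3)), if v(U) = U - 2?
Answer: -7820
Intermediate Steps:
h = 115 (h = 2 + 113 = 115)
v(U) = -2 + U
h*(-63 + v(-3)) = 115*(-63 + (-2 - 3)) = 115*(-63 - 5) = 115*(-68) = -7820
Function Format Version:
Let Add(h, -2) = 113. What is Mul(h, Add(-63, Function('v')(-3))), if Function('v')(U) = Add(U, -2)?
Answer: -7820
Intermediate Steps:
h = 115 (h = Add(2, 113) = 115)
Function('v')(U) = Add(-2, U)
Mul(h, Add(-63, Function('v')(-3))) = Mul(115, Add(-63, Add(-2, -3))) = Mul(115, Add(-63, -5)) = Mul(115, -68) = -7820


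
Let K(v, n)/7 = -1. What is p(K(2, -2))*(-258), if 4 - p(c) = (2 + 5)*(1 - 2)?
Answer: -2838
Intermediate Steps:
K(v, n) = -7 (K(v, n) = 7*(-1) = -7)
p(c) = 11 (p(c) = 4 - (2 + 5)*(1 - 2) = 4 - 7*(-1) = 4 - 1*(-7) = 4 + 7 = 11)
p(K(2, -2))*(-258) = 11*(-258) = -2838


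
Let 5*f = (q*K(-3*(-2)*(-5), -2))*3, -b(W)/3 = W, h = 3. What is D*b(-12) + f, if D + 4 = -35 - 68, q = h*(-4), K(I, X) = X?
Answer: -19188/5 ≈ -3837.6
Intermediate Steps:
b(W) = -3*W
q = -12 (q = 3*(-4) = -12)
D = -107 (D = -4 + (-35 - 68) = -4 - 103 = -107)
f = 72/5 (f = (-12*(-2)*3)/5 = (24*3)/5 = (⅕)*72 = 72/5 ≈ 14.400)
D*b(-12) + f = -(-321)*(-12) + 72/5 = -107*36 + 72/5 = -3852 + 72/5 = -19188/5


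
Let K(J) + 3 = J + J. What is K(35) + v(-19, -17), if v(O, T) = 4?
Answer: 71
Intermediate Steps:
K(J) = -3 + 2*J (K(J) = -3 + (J + J) = -3 + 2*J)
K(35) + v(-19, -17) = (-3 + 2*35) + 4 = (-3 + 70) + 4 = 67 + 4 = 71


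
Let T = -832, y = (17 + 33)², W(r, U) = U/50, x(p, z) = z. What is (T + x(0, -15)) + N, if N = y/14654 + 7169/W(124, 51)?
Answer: 135877793/21981 ≈ 6181.6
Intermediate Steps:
W(r, U) = U/50 (W(r, U) = U*(1/50) = U/50)
y = 2500 (y = 50² = 2500)
N = 154495700/21981 (N = 2500/14654 + 7169/(((1/50)*51)) = 2500*(1/14654) + 7169/(51/50) = 1250/7327 + 7169*(50/51) = 1250/7327 + 358450/51 = 154495700/21981 ≈ 7028.6)
(T + x(0, -15)) + N = (-832 - 15) + 154495700/21981 = -847 + 154495700/21981 = 135877793/21981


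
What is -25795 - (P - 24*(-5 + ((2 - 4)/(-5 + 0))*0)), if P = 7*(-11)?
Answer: -25838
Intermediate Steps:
P = -77
-25795 - (P - 24*(-5 + ((2 - 4)/(-5 + 0))*0)) = -25795 - (-77 - 24*(-5 + ((2 - 4)/(-5 + 0))*0)) = -25795 - (-77 - 24*(-5 - 2/(-5)*0)) = -25795 - (-77 - 24*(-5 - 2*(-⅕)*0)) = -25795 - (-77 - 24*(-5 + (⅖)*0)) = -25795 - (-77 - 24*(-5 + 0)) = -25795 - (-77 - 24*(-5)) = -25795 - (-77 + 120) = -25795 - 1*43 = -25795 - 43 = -25838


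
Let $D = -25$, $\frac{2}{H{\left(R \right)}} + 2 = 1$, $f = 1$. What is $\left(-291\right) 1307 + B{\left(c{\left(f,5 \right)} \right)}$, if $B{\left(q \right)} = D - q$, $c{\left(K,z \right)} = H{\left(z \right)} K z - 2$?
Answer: $-380350$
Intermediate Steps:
$H{\left(R \right)} = -2$ ($H{\left(R \right)} = \frac{2}{-2 + 1} = \frac{2}{-1} = 2 \left(-1\right) = -2$)
$c{\left(K,z \right)} = -2 - 2 K z$ ($c{\left(K,z \right)} = - 2 K z - 2 = -2 - 2 K z$)
$B{\left(q \right)} = -25 - q$
$\left(-291\right) 1307 + B{\left(c{\left(f,5 \right)} \right)} = \left(-291\right) 1307 - \left(23 - 2 \cdot 5\right) = -380337 - 13 = -380350$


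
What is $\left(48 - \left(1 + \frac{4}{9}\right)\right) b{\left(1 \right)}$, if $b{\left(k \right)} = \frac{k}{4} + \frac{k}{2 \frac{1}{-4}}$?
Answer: $- \frac{2933}{36} \approx -81.472$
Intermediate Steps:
$b{\left(k \right)} = - \frac{7 k}{4}$ ($b{\left(k \right)} = k \frac{1}{4} + \frac{k}{2 \left(- \frac{1}{4}\right)} = \frac{k}{4} + \frac{k}{- \frac{1}{2}} = \frac{k}{4} + k \left(-2\right) = \frac{k}{4} - 2 k = - \frac{7 k}{4}$)
$\left(48 - \left(1 + \frac{4}{9}\right)\right) b{\left(1 \right)} = \left(48 - \left(1 + \frac{4}{9}\right)\right) \left(\left(- \frac{7}{4}\right) 1\right) = \left(48 - \frac{13}{9}\right) \left(- \frac{7}{4}\right) = \frac{419}{9} \left(- \frac{7}{4}\right) = - \frac{2933}{36}$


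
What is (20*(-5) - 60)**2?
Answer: 25600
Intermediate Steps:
(20*(-5) - 60)**2 = (-100 - 60)**2 = (-160)**2 = 25600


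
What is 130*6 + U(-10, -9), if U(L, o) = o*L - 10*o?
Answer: 960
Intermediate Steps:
U(L, o) = -10*o + L*o (U(L, o) = L*o - 10*o = -10*o + L*o)
130*6 + U(-10, -9) = 130*6 - 9*(-10 - 10) = 780 - 9*(-20) = 780 + 180 = 960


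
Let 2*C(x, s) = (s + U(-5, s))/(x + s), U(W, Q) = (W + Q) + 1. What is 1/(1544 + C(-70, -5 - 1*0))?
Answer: 75/115807 ≈ 0.00064763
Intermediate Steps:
U(W, Q) = 1 + Q + W (U(W, Q) = (Q + W) + 1 = 1 + Q + W)
C(x, s) = (-4 + 2*s)/(2*(s + x)) (C(x, s) = ((s + (1 + s - 5))/(x + s))/2 = ((s + (-4 + s))/(s + x))/2 = ((-4 + 2*s)/(s + x))/2 = (-4 + 2*s)/(2*(s + x)))
1/(1544 + C(-70, -5 - 1*0)) = 1/(1544 + (-2 + (-5 - 1*0))/((-5 - 1*0) - 70)) = 1/(1544 + (-2 + (-5 + 0))/((-5 + 0) - 70)) = 1/(1544 + (-2 - 5)/(-5 - 70)) = 1/(1544 - 7/(-75)) = 1/(1544 - 1/75*(-7)) = 1/(1544 + 7/75) = 1/(115807/75) = 75/115807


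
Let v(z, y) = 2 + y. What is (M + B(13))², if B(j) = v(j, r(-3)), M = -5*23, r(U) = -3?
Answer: 13456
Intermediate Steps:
M = -115
B(j) = -1 (B(j) = 2 - 3 = -1)
(M + B(13))² = (-115 - 1)² = (-116)² = 13456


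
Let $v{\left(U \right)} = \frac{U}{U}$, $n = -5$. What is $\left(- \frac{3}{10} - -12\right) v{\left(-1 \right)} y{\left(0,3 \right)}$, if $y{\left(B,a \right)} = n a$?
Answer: $- \frac{351}{2} \approx -175.5$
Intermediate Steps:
$v{\left(U \right)} = 1$
$y{\left(B,a \right)} = - 5 a$
$\left(- \frac{3}{10} - -12\right) v{\left(-1 \right)} y{\left(0,3 \right)} = \left(- \frac{3}{10} - -12\right) 1 \left(\left(-5\right) 3\right) = \left(\left(-3\right) \frac{1}{10} + 12\right) 1 \left(-15\right) = \left(- \frac{3}{10} + 12\right) 1 \left(-15\right) = \frac{117}{10} \cdot 1 \left(-15\right) = \frac{117}{10} \left(-15\right) = - \frac{351}{2}$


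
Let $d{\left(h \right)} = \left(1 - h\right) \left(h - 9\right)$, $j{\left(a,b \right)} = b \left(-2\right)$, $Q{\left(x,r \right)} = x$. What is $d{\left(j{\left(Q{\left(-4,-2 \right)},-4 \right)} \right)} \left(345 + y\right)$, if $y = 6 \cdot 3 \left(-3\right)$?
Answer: $2037$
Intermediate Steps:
$j{\left(a,b \right)} = - 2 b$
$y = -54$ ($y = 18 \left(-3\right) = -54$)
$d{\left(h \right)} = \left(1 - h\right) \left(-9 + h\right)$
$d{\left(j{\left(Q{\left(-4,-2 \right)},-4 \right)} \right)} \left(345 + y\right) = \left(-9 - \left(\left(-2\right) \left(-4\right)\right)^{2} + 10 \left(\left(-2\right) \left(-4\right)\right)\right) \left(345 - 54\right) = \left(-9 - 8^{2} + 10 \cdot 8\right) 291 = \left(-9 - 64 + 80\right) 291 = 7 \cdot 291 = 2037$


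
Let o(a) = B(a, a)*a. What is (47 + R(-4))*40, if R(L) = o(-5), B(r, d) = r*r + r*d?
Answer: -8120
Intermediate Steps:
B(r, d) = r² + d*r
o(a) = 2*a³ (o(a) = (a*(a + a))*a = (a*(2*a))*a = (2*a²)*a = 2*a³)
R(L) = -250 (R(L) = 2*(-5)³ = 2*(-125) = -250)
(47 + R(-4))*40 = (47 - 250)*40 = -203*40 = -8120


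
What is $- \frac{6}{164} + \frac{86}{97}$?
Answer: $\frac{6761}{7954} \approx 0.85001$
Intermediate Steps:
$- \frac{6}{164} + \frac{86}{97} = \left(-6\right) \frac{1}{164} + 86 \cdot \frac{1}{97} = - \frac{3}{82} + \frac{86}{97} = \frac{6761}{7954}$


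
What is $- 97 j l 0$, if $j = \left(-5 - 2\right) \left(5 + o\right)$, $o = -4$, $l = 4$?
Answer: $0$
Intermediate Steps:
$j = -7$ ($j = \left(-5 - 2\right) \left(5 - 4\right) = \left(-7\right) 1 = -7$)
$- 97 j l 0 = - 97 \left(-7\right) 4 \cdot 0 = - 97 \left(\left(-28\right) 0\right) = \left(-97\right) 0 = 0$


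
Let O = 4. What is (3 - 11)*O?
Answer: -32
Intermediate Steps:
(3 - 11)*O = (3 - 11)*4 = -8*4 = -32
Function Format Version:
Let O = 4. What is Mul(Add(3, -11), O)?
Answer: -32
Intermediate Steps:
Mul(Add(3, -11), O) = Mul(Add(3, -11), 4) = Mul(-8, 4) = -32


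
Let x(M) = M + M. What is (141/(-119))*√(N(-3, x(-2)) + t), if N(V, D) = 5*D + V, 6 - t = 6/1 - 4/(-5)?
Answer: -141*I*√595/595 ≈ -5.7804*I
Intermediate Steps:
x(M) = 2*M
t = -⅘ (t = 6 - (6/1 - 4/(-5)) = 6 - (6*1 - 4*(-⅕)) = 6 - (6 + ⅘) = 6 - 1*34/5 = 6 - 34/5 = -⅘ ≈ -0.80000)
N(V, D) = V + 5*D
(141/(-119))*√(N(-3, x(-2)) + t) = (141/(-119))*√((-3 + 5*(2*(-2))) - ⅘) = (141*(-1/119))*√((-3 + 5*(-4)) - ⅘) = -141*√((-3 - 20) - ⅘)/119 = -141*√(-23 - ⅘)/119 = -141*I*√595/595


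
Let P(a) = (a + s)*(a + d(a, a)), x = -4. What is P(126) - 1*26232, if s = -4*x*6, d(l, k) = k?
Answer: 29712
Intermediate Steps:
s = 96 (s = -4*(-4)*6 = 16*6 = 96)
P(a) = 2*a*(96 + a) (P(a) = (a + 96)*(a + a) = (96 + a)*(2*a) = 2*a*(96 + a))
P(126) - 1*26232 = 2*126*(96 + 126) - 1*26232 = 2*126*222 - 26232 = 55944 - 26232 = 29712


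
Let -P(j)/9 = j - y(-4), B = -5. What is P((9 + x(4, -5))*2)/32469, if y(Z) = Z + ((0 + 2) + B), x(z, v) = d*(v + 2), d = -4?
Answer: -147/10823 ≈ -0.013582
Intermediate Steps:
x(z, v) = -8 - 4*v (x(z, v) = -4*(v + 2) = -4*(2 + v) = -8 - 4*v)
y(Z) = -3 + Z (y(Z) = Z + ((0 + 2) - 5) = Z + (2 - 5) = Z - 3 = -3 + Z)
P(j) = -63 - 9*j (P(j) = -9*(j - (-3 - 4)) = -9*(j - 1*(-7)) = -9*(j + 7) = -9*(7 + j) = -63 - 9*j)
P((9 + x(4, -5))*2)/32469 = (-63 - 9*(9 + (-8 - 4*(-5)))*2)/32469 = (-63 - 9*(9 + (-8 + 20))*2)*(1/32469) = (-63 - 9*(9 + 12)*2)*(1/32469) = (-63 - 189*2)*(1/32469) = (-63 - 9*42)*(1/32469) = (-63 - 378)*(1/32469) = -441*1/32469 = -147/10823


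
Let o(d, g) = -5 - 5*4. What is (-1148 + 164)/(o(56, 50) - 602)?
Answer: 328/209 ≈ 1.5694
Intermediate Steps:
o(d, g) = -25 (o(d, g) = -5 - 20 = -25)
(-1148 + 164)/(o(56, 50) - 602) = (-1148 + 164)/(-25 - 602) = -984/(-627) = -984*(-1/627) = 328/209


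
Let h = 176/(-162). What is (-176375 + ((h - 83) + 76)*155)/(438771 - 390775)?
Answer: -3596975/971919 ≈ -3.7009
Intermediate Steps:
h = -88/81 (h = 176*(-1/162) = -88/81 ≈ -1.0864)
(-176375 + ((h - 83) + 76)*155)/(438771 - 390775) = (-176375 + ((-88/81 - 83) + 76)*155)/(438771 - 390775) = (-176375 + (-6811/81 + 76)*155)/47996 = (-176375 - 655/81*155)*(1/47996) = (-176375 - 101525/81)*(1/47996) = -14387900/81*1/47996 = -3596975/971919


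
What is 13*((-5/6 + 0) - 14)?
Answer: -1157/6 ≈ -192.83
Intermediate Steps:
13*((-5/6 + 0) - 14) = 13*((-5*⅙ + 0) - 14) = 13*((-⅚ + 0) - 14) = 13*(-⅚ - 14) = 13*(-89/6) = -1157/6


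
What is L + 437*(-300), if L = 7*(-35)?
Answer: -131345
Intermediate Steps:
L = -245
L + 437*(-300) = -245 + 437*(-300) = -245 - 131100 = -131345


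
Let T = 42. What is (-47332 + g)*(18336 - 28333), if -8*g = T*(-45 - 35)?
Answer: 468979264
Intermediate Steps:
g = 420 (g = -21*(-45 - 35)/4 = -21*(-80)/4 = -⅛*(-3360) = 420)
(-47332 + g)*(18336 - 28333) = (-47332 + 420)*(18336 - 28333) = -46912*(-9997) = 468979264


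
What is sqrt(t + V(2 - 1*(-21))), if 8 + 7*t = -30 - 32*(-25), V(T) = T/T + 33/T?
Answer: 17*sqrt(9982)/161 ≈ 10.549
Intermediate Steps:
V(T) = 1 + 33/T
t = 762/7 (t = -8/7 + (-30 - 32*(-25))/7 = -8/7 + (-30 + 800)/7 = -8/7 + (1/7)*770 = -8/7 + 110 = 762/7 ≈ 108.86)
sqrt(t + V(2 - 1*(-21))) = sqrt(762/7 + (33 + (2 - 1*(-21)))/(2 - 1*(-21))) = sqrt(762/7 + (33 + (2 + 21))/(2 + 21)) = sqrt(762/7 + (33 + 23)/23) = sqrt(762/7 + (1/23)*56) = sqrt(762/7 + 56/23) = sqrt(17918/161) = 17*sqrt(9982)/161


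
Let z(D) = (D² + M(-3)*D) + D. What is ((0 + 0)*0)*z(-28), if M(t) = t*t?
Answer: 0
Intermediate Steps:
M(t) = t²
z(D) = D² + 10*D (z(D) = (D² + (-3)²*D) + D = (D² + 9*D) + D = D² + 10*D)
((0 + 0)*0)*z(-28) = ((0 + 0)*0)*(-28*(10 - 28)) = (0*0)*(-28*(-18)) = 0*504 = 0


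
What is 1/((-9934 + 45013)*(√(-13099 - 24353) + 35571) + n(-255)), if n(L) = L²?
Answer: 23108521/28837055556848072 - 11693*I*√9363/259533500011632648 ≈ 8.0135e-10 - 4.3595e-12*I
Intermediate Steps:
1/((-9934 + 45013)*(√(-13099 - 24353) + 35571) + n(-255)) = 1/((-9934 + 45013)*(√(-13099 - 24353) + 35571) + (-255)²) = 1/(35079*(√(-37452) + 35571) + 65025) = 1/(35079*(2*I*√9363 + 35571) + 65025) = 1/(35079*(35571 + 2*I*√9363) + 65025) = 1/((1247795109 + 70158*I*√9363) + 65025) = 1/(1247860134 + 70158*I*√9363)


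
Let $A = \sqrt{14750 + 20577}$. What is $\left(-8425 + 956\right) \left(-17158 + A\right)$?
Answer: $128153102 - 7469 \sqrt{35327} \approx 1.2675 \cdot 10^{8}$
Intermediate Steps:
$A = \sqrt{35327} \approx 187.95$
$\left(-8425 + 956\right) \left(-17158 + A\right) = \left(-8425 + 956\right) \left(-17158 + \sqrt{35327}\right) = - 7469 \left(-17158 + \sqrt{35327}\right) = 128153102 - 7469 \sqrt{35327}$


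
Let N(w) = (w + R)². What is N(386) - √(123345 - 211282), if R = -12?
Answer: 139876 - I*√87937 ≈ 1.3988e+5 - 296.54*I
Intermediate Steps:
N(w) = (-12 + w)² (N(w) = (w - 12)² = (-12 + w)²)
N(386) - √(123345 - 211282) = (-12 + 386)² - √(123345 - 211282) = 374² - √(-87937) = 139876 - I*√87937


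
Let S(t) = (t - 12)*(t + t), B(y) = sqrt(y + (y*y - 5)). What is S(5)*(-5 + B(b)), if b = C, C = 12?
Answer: 350 - 70*sqrt(151) ≈ -510.17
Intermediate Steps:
b = 12
B(y) = sqrt(-5 + y + y**2) (B(y) = sqrt(y + (y**2 - 5)) = sqrt(y + (-5 + y**2)) = sqrt(-5 + y + y**2))
S(t) = 2*t*(-12 + t) (S(t) = (-12 + t)*(2*t) = 2*t*(-12 + t))
S(5)*(-5 + B(b)) = (2*5*(-12 + 5))*(-5 + sqrt(-5 + 12 + 12**2)) = (2*5*(-7))*(-5 + sqrt(-5 + 12 + 144)) = -70*(-5 + sqrt(151)) = 350 - 70*sqrt(151)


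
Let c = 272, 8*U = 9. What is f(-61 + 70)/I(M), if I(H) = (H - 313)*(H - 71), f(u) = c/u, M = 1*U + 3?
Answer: 17408/11897865 ≈ 0.0014631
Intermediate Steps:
U = 9/8 (U = (1/8)*9 = 9/8 ≈ 1.1250)
M = 33/8 (M = 1*(9/8) + 3 = 9/8 + 3 = 33/8 ≈ 4.1250)
f(u) = 272/u
I(H) = (-313 + H)*(-71 + H)
f(-61 + 70)/I(M) = (272/(-61 + 70))/(22223 + (33/8)**2 - 384*33/8) = (272/9)/(22223 + 1089/64 - 1584) = (272*(1/9))/(1321985/64) = (272/9)*(64/1321985) = 17408/11897865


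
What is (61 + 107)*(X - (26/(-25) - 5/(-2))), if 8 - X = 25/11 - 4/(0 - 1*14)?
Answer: 183948/275 ≈ 668.90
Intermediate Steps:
X = 419/77 (X = 8 - (25/11 - 4/(0 - 1*14)) = 8 - (25*(1/11) - 4/(0 - 14)) = 8 - (25/11 - 4/(-14)) = 8 - (25/11 - 4*(-1/14)) = 8 - (25/11 + 2/7) = 8 - 1*197/77 = 8 - 197/77 = 419/77 ≈ 5.4416)
(61 + 107)*(X - (26/(-25) - 5/(-2))) = (61 + 107)*(419/77 - (26/(-25) - 5/(-2))) = 168*(419/77 - (26*(-1/25) - 5*(-½))) = 168*(419/77 - (-26/25 + 5/2)) = 168*(419/77 - 1*73/50) = 168*(419/77 - 73/50) = 168*(15329/3850) = 183948/275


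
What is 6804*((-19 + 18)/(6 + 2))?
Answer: -1701/2 ≈ -850.50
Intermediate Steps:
6804*((-19 + 18)/(6 + 2)) = 6804*(-1/8) = 6804*(-1*⅛) = 6804*(-⅛) = -1701/2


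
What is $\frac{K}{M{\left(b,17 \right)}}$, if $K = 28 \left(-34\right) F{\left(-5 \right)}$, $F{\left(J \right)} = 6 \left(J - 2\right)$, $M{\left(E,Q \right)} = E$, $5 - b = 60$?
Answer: $- \frac{39984}{55} \approx -726.98$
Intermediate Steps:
$b = -55$ ($b = 5 - 60 = -55$)
$F{\left(J \right)} = -12 + 6 J$ ($F{\left(J \right)} = 6 \left(-2 + J\right) = -12 + 6 J$)
$K = 39984$ ($K = 28 \left(-34\right) \left(-12 + 6 \left(-5\right)\right) = - 952 \left(-12 - 30\right) = \left(-952\right) \left(-42\right) = 39984$)
$\frac{K}{M{\left(b,17 \right)}} = \frac{39984}{-55} = 39984 \left(- \frac{1}{55}\right) = - \frac{39984}{55}$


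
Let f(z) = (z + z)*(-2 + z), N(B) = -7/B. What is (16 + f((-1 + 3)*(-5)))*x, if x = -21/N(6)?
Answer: 4608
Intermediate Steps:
x = 18 (x = -21/((-7/6)) = -21/((-7*⅙)) = -21/(-7/6) = -21*(-6/7) = 18)
f(z) = 2*z*(-2 + z) (f(z) = (2*z)*(-2 + z) = 2*z*(-2 + z))
(16 + f((-1 + 3)*(-5)))*x = (16 + 2*((-1 + 3)*(-5))*(-2 + (-1 + 3)*(-5)))*18 = (16 + 2*(2*(-5))*(-2 + 2*(-5)))*18 = (16 + 2*(-10)*(-2 - 10))*18 = (16 + 2*(-10)*(-12))*18 = (16 + 240)*18 = 256*18 = 4608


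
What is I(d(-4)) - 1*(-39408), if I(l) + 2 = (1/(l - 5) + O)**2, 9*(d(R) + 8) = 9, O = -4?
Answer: 5676865/144 ≈ 39423.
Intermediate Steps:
d(R) = -7 (d(R) = -8 + (1/9)*9 = -8 + 1 = -7)
I(l) = -2 + (-4 + 1/(-5 + l))**2 (I(l) = -2 + (1/(l - 5) - 4)**2 = -2 + (1/(-5 + l) - 4)**2 = -2 + (-4 + 1/(-5 + l))**2)
I(d(-4)) - 1*(-39408) = (-2 + (-21 + 4*(-7))**2/(-5 - 7)**2) - 1*(-39408) = (-2 + (-21 - 28)**2/(-12)**2) + 39408 = (-2 + (-49)**2*(1/144)) + 39408 = (-2 + 2401*(1/144)) + 39408 = (-2 + 2401/144) + 39408 = 2113/144 + 39408 = 5676865/144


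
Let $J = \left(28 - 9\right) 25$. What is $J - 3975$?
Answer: $-3500$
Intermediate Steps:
$J = 475$ ($J = 19 \cdot 25 = 475$)
$J - 3975 = 475 - 3975 = -3500$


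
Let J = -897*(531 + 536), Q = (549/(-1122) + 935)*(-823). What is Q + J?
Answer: -645599287/374 ≈ -1.7262e+6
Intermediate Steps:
Q = -287644261/374 (Q = (549*(-1/1122) + 935)*(-823) = (-183/374 + 935)*(-823) = (349507/374)*(-823) = -287644261/374 ≈ -7.6910e+5)
J = -957099 (J = -897*1067 = -957099)
Q + J = -287644261/374 - 957099 = -645599287/374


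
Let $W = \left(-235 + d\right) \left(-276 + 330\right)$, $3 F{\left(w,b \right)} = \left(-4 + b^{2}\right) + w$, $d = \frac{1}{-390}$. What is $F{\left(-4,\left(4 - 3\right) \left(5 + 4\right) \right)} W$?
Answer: $- \frac{20071569}{65} \approx -3.0879 \cdot 10^{5}$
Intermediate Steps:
$d = - \frac{1}{390} \approx -0.0025641$
$F{\left(w,b \right)} = - \frac{4}{3} + \frac{w}{3} + \frac{b^{2}}{3}$ ($F{\left(w,b \right)} = \frac{\left(-4 + b^{2}\right) + w}{3} = \frac{-4 + w + b^{2}}{3} = - \frac{4}{3} + \frac{w}{3} + \frac{b^{2}}{3}$)
$W = - \frac{824859}{65}$ ($W = \left(-235 - \frac{1}{390}\right) \left(-276 + 330\right) = \left(- \frac{91651}{390}\right) 54 = - \frac{824859}{65} \approx -12690.0$)
$F{\left(-4,\left(4 - 3\right) \left(5 + 4\right) \right)} W = \left(- \frac{4}{3} + \frac{1}{3} \left(-4\right) + \frac{\left(\left(4 - 3\right) \left(5 + 4\right)\right)^{2}}{3}\right) \left(- \frac{824859}{65}\right) = \left(- \frac{4}{3} - \frac{4}{3} + \frac{\left(1 \cdot 9\right)^{2}}{3}\right) \left(- \frac{824859}{65}\right) = \left(- \frac{4}{3} - \frac{4}{3} + \frac{9^{2}}{3}\right) \left(- \frac{824859}{65}\right) = \left(- \frac{4}{3} - \frac{4}{3} + \frac{1}{3} \cdot 81\right) \left(- \frac{824859}{65}\right) = \left(- \frac{4}{3} - \frac{4}{3} + 27\right) \left(- \frac{824859}{65}\right) = \frac{73}{3} \left(- \frac{824859}{65}\right) = - \frac{20071569}{65}$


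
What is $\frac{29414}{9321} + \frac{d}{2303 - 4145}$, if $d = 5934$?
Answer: $- \frac{188371}{2861547} \approx -0.065828$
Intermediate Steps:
$\frac{29414}{9321} + \frac{d}{2303 - 4145} = \frac{29414}{9321} + \frac{5934}{2303 - 4145} = 29414 \cdot \frac{1}{9321} + \frac{5934}{2303 - 4145} = \frac{29414}{9321} + \frac{5934}{-1842} = \frac{29414}{9321} + 5934 \left(- \frac{1}{1842}\right) = \frac{29414}{9321} - \frac{989}{307} = - \frac{188371}{2861547}$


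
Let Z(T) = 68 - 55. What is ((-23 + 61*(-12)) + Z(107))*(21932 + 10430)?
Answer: -24012604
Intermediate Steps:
Z(T) = 13
((-23 + 61*(-12)) + Z(107))*(21932 + 10430) = ((-23 + 61*(-12)) + 13)*(21932 + 10430) = ((-23 - 732) + 13)*32362 = (-755 + 13)*32362 = -742*32362 = -24012604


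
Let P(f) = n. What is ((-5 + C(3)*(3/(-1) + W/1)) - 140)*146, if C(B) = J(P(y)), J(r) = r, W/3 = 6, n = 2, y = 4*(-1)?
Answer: -16790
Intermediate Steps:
y = -4
W = 18 (W = 3*6 = 18)
P(f) = 2
C(B) = 2
((-5 + C(3)*(3/(-1) + W/1)) - 140)*146 = ((-5 + 2*(3/(-1) + 18/1)) - 140)*146 = ((-5 + 2*(3*(-1) + 18*1)) - 140)*146 = ((-5 + 2*(-3 + 18)) - 140)*146 = ((-5 + 2*15) - 140)*146 = ((-5 + 30) - 140)*146 = (25 - 140)*146 = -115*146 = -16790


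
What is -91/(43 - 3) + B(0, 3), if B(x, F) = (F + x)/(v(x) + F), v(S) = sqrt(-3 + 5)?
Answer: -277/280 - 3*sqrt(2)/7 ≈ -1.5954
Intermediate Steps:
v(S) = sqrt(2)
B(x, F) = (F + x)/(F + sqrt(2)) (B(x, F) = (F + x)/(sqrt(2) + F) = (F + x)/(F + sqrt(2)))
-91/(43 - 3) + B(0, 3) = -91/(43 - 3) + (3 + 0)/(3 + sqrt(2)) = -91/40 + 3/(3 + sqrt(2))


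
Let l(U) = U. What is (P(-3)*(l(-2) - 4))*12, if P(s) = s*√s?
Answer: 216*I*√3 ≈ 374.12*I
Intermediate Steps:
P(s) = s^(3/2)
(P(-3)*(l(-2) - 4))*12 = ((-3)^(3/2)*(-2 - 4))*12 = (-3*I*√3*(-6))*12 = (18*I*√3)*12 = 216*I*√3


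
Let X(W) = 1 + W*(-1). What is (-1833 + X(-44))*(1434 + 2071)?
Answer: -6266940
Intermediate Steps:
X(W) = 1 - W
(-1833 + X(-44))*(1434 + 2071) = (-1833 + (1 - 1*(-44)))*(1434 + 2071) = (-1833 + (1 + 44))*3505 = (-1833 + 45)*3505 = -1788*3505 = -6266940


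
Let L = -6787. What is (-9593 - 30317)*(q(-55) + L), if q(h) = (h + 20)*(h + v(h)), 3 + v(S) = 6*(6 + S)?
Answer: -220822030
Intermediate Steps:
v(S) = 33 + 6*S (v(S) = -3 + 6*(6 + S) = -3 + (36 + 6*S) = 33 + 6*S)
q(h) = (20 + h)*(33 + 7*h) (q(h) = (h + 20)*(h + (33 + 6*h)) = (20 + h)*(33 + 7*h))
(-9593 - 30317)*(q(-55) + L) = (-9593 - 30317)*((660 + 7*(-55)² + 173*(-55)) - 6787) = -39910*((660 + 7*3025 - 9515) - 6787) = -39910*((660 + 21175 - 9515) - 6787) = -39910*(12320 - 6787) = -39910*5533 = -220822030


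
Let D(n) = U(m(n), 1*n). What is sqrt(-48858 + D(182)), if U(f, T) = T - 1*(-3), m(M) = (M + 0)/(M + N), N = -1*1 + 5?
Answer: I*sqrt(48673) ≈ 220.62*I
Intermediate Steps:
N = 4 (N = -1 + 5 = 4)
m(M) = M/(4 + M) (m(M) = (M + 0)/(M + 4) = M/(4 + M))
U(f, T) = 3 + T (U(f, T) = T + 3 = 3 + T)
D(n) = 3 + n (D(n) = 3 + 1*n = 3 + n)
sqrt(-48858 + D(182)) = sqrt(-48858 + (3 + 182)) = sqrt(-48858 + 185) = sqrt(-48673) = I*sqrt(48673)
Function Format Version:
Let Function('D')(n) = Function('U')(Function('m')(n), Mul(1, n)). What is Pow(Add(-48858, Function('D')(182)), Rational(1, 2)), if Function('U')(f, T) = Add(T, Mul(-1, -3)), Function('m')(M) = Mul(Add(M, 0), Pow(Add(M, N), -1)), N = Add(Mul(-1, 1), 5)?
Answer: Mul(I, Pow(48673, Rational(1, 2))) ≈ Mul(220.62, I)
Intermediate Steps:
N = 4 (N = Add(-1, 5) = 4)
Function('m')(M) = Mul(M, Pow(Add(4, M), -1)) (Function('m')(M) = Mul(Add(M, 0), Pow(Add(M, 4), -1)) = Mul(M, Pow(Add(4, M), -1)))
Function('U')(f, T) = Add(3, T) (Function('U')(f, T) = Add(T, 3) = Add(3, T))
Function('D')(n) = Add(3, n) (Function('D')(n) = Add(3, Mul(1, n)) = Add(3, n))
Pow(Add(-48858, Function('D')(182)), Rational(1, 2)) = Pow(Add(-48858, Add(3, 182)), Rational(1, 2)) = Pow(Add(-48858, 185), Rational(1, 2)) = Pow(-48673, Rational(1, 2)) = Mul(I, Pow(48673, Rational(1, 2)))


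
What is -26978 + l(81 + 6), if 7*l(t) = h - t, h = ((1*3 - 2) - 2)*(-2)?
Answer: -188931/7 ≈ -26990.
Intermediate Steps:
h = 2 (h = ((3 - 2) - 2)*(-2) = (1 - 2)*(-2) = -1*(-2) = 2)
l(t) = 2/7 - t/7 (l(t) = (2 - t)/7 = 2/7 - t/7)
-26978 + l(81 + 6) = -26978 + (2/7 - (81 + 6)/7) = -26978 + (2/7 - 1/7*87) = -26978 + (2/7 - 87/7) = -26978 - 85/7 = -188931/7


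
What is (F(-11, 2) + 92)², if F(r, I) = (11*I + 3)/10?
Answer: 35721/4 ≈ 8930.3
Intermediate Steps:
F(r, I) = 3/10 + 11*I/10 (F(r, I) = (3 + 11*I)*(⅒) = 3/10 + 11*I/10)
(F(-11, 2) + 92)² = ((3/10 + (11/10)*2) + 92)² = ((3/10 + 11/5) + 92)² = (5/2 + 92)² = (189/2)² = 35721/4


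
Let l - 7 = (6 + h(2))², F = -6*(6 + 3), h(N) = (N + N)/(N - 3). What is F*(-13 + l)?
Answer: 108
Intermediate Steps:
h(N) = 2*N/(-3 + N) (h(N) = (2*N)/(-3 + N) = 2*N/(-3 + N))
F = -54 (F = -6*9 = -1*54 = -54)
l = 11 (l = 7 + (6 + 2*2/(-3 + 2))² = 7 + (6 + 2*2/(-1))² = 7 + (6 + 2*2*(-1))² = 7 + (6 - 4)² = 7 + 2² = 7 + 4 = 11)
F*(-13 + l) = -54*(-13 + 11) = -54*(-2) = 108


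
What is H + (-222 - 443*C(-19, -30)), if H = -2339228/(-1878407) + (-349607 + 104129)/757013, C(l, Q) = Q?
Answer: 18583724995439206/1421978518291 ≈ 13069.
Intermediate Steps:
H = 1309718412418/1421978518291 (H = -2339228*(-1/1878407) - 245478*1/757013 = 2339228/1878407 - 245478/757013 = 1309718412418/1421978518291 ≈ 0.92105)
H + (-222 - 443*C(-19, -30)) = 1309718412418/1421978518291 + (-222 - 443*(-30)) = 1309718412418/1421978518291 + (-222 + 13290) = 1309718412418/1421978518291 + 13068 = 18583724995439206/1421978518291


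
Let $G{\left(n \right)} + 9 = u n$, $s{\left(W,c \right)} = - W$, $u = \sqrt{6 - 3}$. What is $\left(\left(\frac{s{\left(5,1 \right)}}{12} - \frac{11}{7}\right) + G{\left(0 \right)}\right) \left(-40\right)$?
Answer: $\frac{9230}{21} \approx 439.52$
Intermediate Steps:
$u = \sqrt{3} \approx 1.732$
$G{\left(n \right)} = -9 + n \sqrt{3}$ ($G{\left(n \right)} = -9 + \sqrt{3} n = -9 + n \sqrt{3}$)
$\left(\left(\frac{s{\left(5,1 \right)}}{12} - \frac{11}{7}\right) + G{\left(0 \right)}\right) \left(-40\right) = \left(\left(\frac{\left(-1\right) 5}{12} - \frac{11}{7}\right) - \left(9 + 0 \sqrt{3}\right)\right) \left(-40\right) = \left(\left(\left(-5\right) \frac{1}{12} - \frac{11}{7}\right) + \left(-9 + 0\right)\right) \left(-40\right) = \left(\left(- \frac{5}{12} - \frac{11}{7}\right) - 9\right) \left(-40\right) = \left(- \frac{167}{84} - 9\right) \left(-40\right) = \left(- \frac{923}{84}\right) \left(-40\right) = \frac{9230}{21}$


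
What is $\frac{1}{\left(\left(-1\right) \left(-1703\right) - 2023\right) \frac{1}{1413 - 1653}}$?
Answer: $\frac{3}{4} \approx 0.75$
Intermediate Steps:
$\frac{1}{\left(\left(-1\right) \left(-1703\right) - 2023\right) \frac{1}{1413 - 1653}} = \frac{1}{\left(1703 - 2023\right) \frac{1}{-240}} = \frac{1}{\left(-320\right) \left(- \frac{1}{240}\right)} = \frac{1}{\frac{4}{3}} = \frac{3}{4}$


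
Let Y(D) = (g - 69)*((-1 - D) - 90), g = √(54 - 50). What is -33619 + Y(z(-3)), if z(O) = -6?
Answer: -27924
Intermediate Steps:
g = 2 (g = √4 = 2)
Y(D) = 6097 + 67*D (Y(D) = (2 - 69)*((-1 - D) - 90) = -67*(-91 - D) = 6097 + 67*D)
-33619 + Y(z(-3)) = -33619 + (6097 + 67*(-6)) = -33619 + (6097 - 402) = -33619 + 5695 = -27924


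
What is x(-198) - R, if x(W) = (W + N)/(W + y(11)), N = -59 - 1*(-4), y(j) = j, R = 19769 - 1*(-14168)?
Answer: -576906/17 ≈ -33936.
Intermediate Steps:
R = 33937 (R = 19769 + 14168 = 33937)
N = -55 (N = -59 + 4 = -55)
x(W) = (-55 + W)/(11 + W) (x(W) = (W - 55)/(W + 11) = (-55 + W)/(11 + W))
x(-198) - R = (-55 - 198)/(11 - 198) - 1*33937 = -253/(-187) - 33937 = -1/187*(-253) - 33937 = 23/17 - 33937 = -576906/17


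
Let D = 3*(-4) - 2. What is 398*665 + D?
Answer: 264656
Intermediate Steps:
D = -14 (D = -12 - 2 = -14)
398*665 + D = 398*665 - 14 = 264670 - 14 = 264656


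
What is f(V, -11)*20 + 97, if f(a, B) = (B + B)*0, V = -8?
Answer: 97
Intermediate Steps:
f(a, B) = 0 (f(a, B) = (2*B)*0 = 0)
f(V, -11)*20 + 97 = 0*20 + 97 = 0 + 97 = 97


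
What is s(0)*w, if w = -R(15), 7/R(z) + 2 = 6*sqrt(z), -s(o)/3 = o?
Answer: 0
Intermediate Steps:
s(o) = -3*o
R(z) = 7/(-2 + 6*sqrt(z))
w = -7/(2*(-1 + 3*sqrt(15))) ≈ -0.32960
s(0)*w = (-3*0)*(-7/268 - 21*sqrt(15)/268) = 0*(-7/268 - 21*sqrt(15)/268) = 0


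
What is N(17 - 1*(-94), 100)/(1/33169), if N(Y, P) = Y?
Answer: 3681759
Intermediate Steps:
N(17 - 1*(-94), 100)/(1/33169) = (17 - 1*(-94))/(1/33169) = (17 + 94)/(1/33169) = 111*33169 = 3681759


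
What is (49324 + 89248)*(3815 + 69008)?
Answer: 10091228756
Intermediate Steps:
(49324 + 89248)*(3815 + 69008) = 138572*72823 = 10091228756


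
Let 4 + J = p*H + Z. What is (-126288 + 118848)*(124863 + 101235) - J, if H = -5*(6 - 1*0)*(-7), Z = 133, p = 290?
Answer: -1682230149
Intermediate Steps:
H = 210 (H = -5*(6 + 0)*(-7) = -5*6*(-7) = -30*(-7) = 210)
J = 61029 (J = -4 + (290*210 + 133) = -4 + (60900 + 133) = -4 + 61033 = 61029)
(-126288 + 118848)*(124863 + 101235) - J = (-126288 + 118848)*(124863 + 101235) - 1*61029 = -7440*226098 - 61029 = -1682169120 - 61029 = -1682230149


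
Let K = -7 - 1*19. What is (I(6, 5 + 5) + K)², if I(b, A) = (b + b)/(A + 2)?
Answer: 625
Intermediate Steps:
I(b, A) = 2*b/(2 + A) (I(b, A) = (2*b)/(2 + A) = 2*b/(2 + A))
K = -26 (K = -7 - 19 = -26)
(I(6, 5 + 5) + K)² = (2*6/(2 + (5 + 5)) - 26)² = (2*6/(2 + 10) - 26)² = (2*6/12 - 26)² = (2*6*(1/12) - 26)² = (1 - 26)² = (-25)² = 625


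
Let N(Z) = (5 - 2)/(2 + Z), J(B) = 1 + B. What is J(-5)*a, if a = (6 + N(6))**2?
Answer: -2601/16 ≈ -162.56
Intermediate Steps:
N(Z) = 3/(2 + Z)
a = 2601/64 (a = (6 + 3/(2 + 6))**2 = (6 + 3/8)**2 = (51/8)**2 = 2601/64 ≈ 40.641)
J(-5)*a = (1 - 5)*(2601/64) = -4*2601/64 = -2601/16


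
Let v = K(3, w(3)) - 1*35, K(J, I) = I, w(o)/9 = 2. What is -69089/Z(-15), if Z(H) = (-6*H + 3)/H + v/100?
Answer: 6908900/637 ≈ 10846.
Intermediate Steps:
w(o) = 18 (w(o) = 9*2 = 18)
v = -17 (v = 18 - 1*35 = 18 - 35 = -17)
Z(H) = -17/100 + (3 - 6*H)/H (Z(H) = (-6*H + 3)/H - 17/100 = (3 - 6*H)/H - 17*1/100 = (3 - 6*H)/H - 17/100 = -17/100 + (3 - 6*H)/H)
-69089/Z(-15) = -69089/(-617/100 + 3/(-15)) = -69089/(-617/100 + 3*(-1/15)) = -69089/(-617/100 - 1/5) = -69089/(-637/100) = -69089*(-100/637) = 6908900/637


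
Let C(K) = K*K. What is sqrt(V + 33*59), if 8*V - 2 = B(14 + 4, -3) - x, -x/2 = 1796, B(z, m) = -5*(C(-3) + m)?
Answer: sqrt(9570)/2 ≈ 48.913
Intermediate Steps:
C(K) = K**2
B(z, m) = -45 - 5*m (B(z, m) = -5*((-3)**2 + m) = -5*(9 + m) = -45 - 5*m)
x = -3592 (x = -2*1796 = -3592)
V = 891/2 (V = 1/4 + ((-45 - 5*(-3)) - 1*(-3592))/8 = 1/4 + ((-45 + 15) + 3592)/8 = 1/4 + (-30 + 3592)/8 = 1/4 + (1/8)*3562 = 1/4 + 1781/4 = 891/2 ≈ 445.50)
sqrt(V + 33*59) = sqrt(891/2 + 33*59) = sqrt(891/2 + 1947) = sqrt(4785/2) = sqrt(9570)/2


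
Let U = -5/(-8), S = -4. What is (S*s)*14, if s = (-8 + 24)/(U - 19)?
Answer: 1024/21 ≈ 48.762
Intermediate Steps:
U = 5/8 (U = -5*(-⅛) = 5/8 ≈ 0.62500)
s = -128/147 (s = (-8 + 24)/(5/8 - 19) = 16/(-147/8) = 16*(-8/147) = -128/147 ≈ -0.87075)
(S*s)*14 = -4*(-128/147)*14 = (512/147)*14 = 1024/21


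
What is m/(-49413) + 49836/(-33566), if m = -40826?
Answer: -3231304/4907091 ≈ -0.65850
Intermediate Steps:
m/(-49413) + 49836/(-33566) = -40826/(-49413) + 49836/(-33566) = -40826*(-1/49413) + 49836*(-1/33566) = 40826/49413 - 24918/16783 = -3231304/4907091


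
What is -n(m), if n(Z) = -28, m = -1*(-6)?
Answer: 28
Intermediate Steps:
m = 6
-n(m) = -1*(-28) = 28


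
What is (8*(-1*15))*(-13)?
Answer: 1560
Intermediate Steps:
(8*(-1*15))*(-13) = (8*(-15))*(-13) = -120*(-13) = 1560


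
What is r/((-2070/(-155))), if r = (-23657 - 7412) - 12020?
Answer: -445253/138 ≈ -3226.5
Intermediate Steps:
r = -43089 (r = -31069 - 12020 = -43089)
r/((-2070/(-155))) = -43089/((-2070/(-155))) = -43089/((-2070*(-1)/155)) = -43089/((-69*(-6/31))) = -43089/414/31 = -43089*31/414 = -445253/138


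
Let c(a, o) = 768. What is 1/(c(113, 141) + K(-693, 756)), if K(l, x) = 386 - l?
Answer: 1/1847 ≈ 0.00054142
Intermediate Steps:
1/(c(113, 141) + K(-693, 756)) = 1/(768 + (386 - 1*(-693))) = 1/(768 + (386 + 693)) = 1/(768 + 1079) = 1/1847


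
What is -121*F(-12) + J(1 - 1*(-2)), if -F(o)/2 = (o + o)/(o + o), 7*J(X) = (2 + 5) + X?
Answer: 1704/7 ≈ 243.43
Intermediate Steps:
J(X) = 1 + X/7 (J(X) = ((2 + 5) + X)/7 = (7 + X)/7 = 1 + X/7)
F(o) = -2 (F(o) = -2*(o + o)/(o + o) = -2*2*o/(2*o) = -2*2*o*1/(2*o) = -2*1 = -2)
-121*F(-12) + J(1 - 1*(-2)) = -121*(-2) + (1 + (1 - 1*(-2))/7) = 242 + (1 + (1 + 2)/7) = 242 + (1 + (⅐)*3) = 242 + (1 + 3/7) = 242 + 10/7 = 1704/7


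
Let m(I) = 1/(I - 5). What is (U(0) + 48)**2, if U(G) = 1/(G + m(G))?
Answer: 1849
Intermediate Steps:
m(I) = 1/(-5 + I)
U(G) = 1/(G + 1/(-5 + G))
(U(0) + 48)**2 = ((-5 + 0)/(1 + 0*(-5 + 0)) + 48)**2 = (-5/(1 + 0*(-5)) + 48)**2 = (-5/(1 + 0) + 48)**2 = (-5/1 + 48)**2 = (1*(-5) + 48)**2 = (-5 + 48)**2 = 43**2 = 1849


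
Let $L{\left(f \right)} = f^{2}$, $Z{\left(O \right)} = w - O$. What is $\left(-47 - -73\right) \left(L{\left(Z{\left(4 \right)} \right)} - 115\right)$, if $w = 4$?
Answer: $-2990$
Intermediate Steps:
$Z{\left(O \right)} = 4 - O$
$\left(-47 - -73\right) \left(L{\left(Z{\left(4 \right)} \right)} - 115\right) = \left(-47 - -73\right) \left(\left(4 - 4\right)^{2} - 115\right) = \left(-47 + 73\right) \left(\left(4 - 4\right)^{2} - 115\right) = 26 \left(0^{2} - 115\right) = 26 \left(0 - 115\right) = 26 \left(-115\right) = -2990$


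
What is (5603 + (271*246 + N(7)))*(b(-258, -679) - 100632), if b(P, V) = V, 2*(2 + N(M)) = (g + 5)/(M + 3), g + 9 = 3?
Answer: -146428739429/20 ≈ -7.3214e+9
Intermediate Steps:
g = -6 (g = -9 + 3 = -6)
N(M) = -2 - 1/(2*(3 + M)) (N(M) = -2 + ((-6 + 5)/(M + 3))/2 = -2 + (-1/(3 + M))/2 = -2 - 1/(2*(3 + M)))
(5603 + (271*246 + N(7)))*(b(-258, -679) - 100632) = (5603 + (271*246 + (-13 - 4*7)/(2*(3 + 7))))*(-679 - 100632) = (5603 + (66666 + (½)*(-13 - 28)/10))*(-101311) = (5603 + (66666 + (½)*(⅒)*(-41)))*(-101311) = (5603 + (66666 - 41/20))*(-101311) = (5603 + 1333279/20)*(-101311) = (1445339/20)*(-101311) = -146428739429/20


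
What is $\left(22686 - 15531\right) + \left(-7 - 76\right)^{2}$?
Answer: $14044$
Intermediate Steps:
$\left(22686 - 15531\right) + \left(-7 - 76\right)^{2} = 7155 + \left(-83\right)^{2} = 7155 + 6889 = 14044$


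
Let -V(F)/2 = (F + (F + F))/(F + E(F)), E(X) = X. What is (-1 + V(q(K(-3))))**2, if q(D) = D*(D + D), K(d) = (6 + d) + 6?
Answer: 16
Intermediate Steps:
K(d) = 12 + d
q(D) = 2*D**2 (q(D) = D*(2*D) = 2*D**2)
V(F) = -3 (V(F) = -2*(F + (F + F))/(F + F) = -2*(F + 2*F)/(2*F) = -2*3*F*1/(2*F) = -2*3/2 = -3)
(-1 + V(q(K(-3))))**2 = (-1 - 3)**2 = (-4)**2 = 16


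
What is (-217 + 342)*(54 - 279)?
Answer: -28125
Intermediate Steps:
(-217 + 342)*(54 - 279) = 125*(-225) = -28125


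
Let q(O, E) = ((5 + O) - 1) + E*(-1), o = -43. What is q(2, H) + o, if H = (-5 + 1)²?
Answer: -53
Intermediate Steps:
H = 16 (H = (-4)² = 16)
q(O, E) = 4 + O - E (q(O, E) = (4 + O) - E = 4 + O - E)
q(2, H) + o = (4 + 2 - 1*16) - 43 = (4 + 2 - 16) - 43 = -10 - 43 = -53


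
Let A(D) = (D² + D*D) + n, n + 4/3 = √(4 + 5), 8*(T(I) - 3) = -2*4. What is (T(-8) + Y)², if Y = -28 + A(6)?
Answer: 20449/9 ≈ 2272.1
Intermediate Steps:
T(I) = 2 (T(I) = 3 + (-2*4)/8 = 3 + (⅛)*(-8) = 3 - 1 = 2)
n = 5/3 (n = -4/3 + √(4 + 5) = -4/3 + √9 = -4/3 + 3 = 5/3 ≈ 1.6667)
A(D) = 5/3 + 2*D² (A(D) = (D² + D*D) + 5/3 = (D² + D²) + 5/3 = 2*D² + 5/3 = 5/3 + 2*D²)
Y = 137/3 (Y = -28 + (5/3 + 2*6²) = -28 + (5/3 + 2*36) = -28 + (5/3 + 72) = -28 + 221/3 = 137/3 ≈ 45.667)
(T(-8) + Y)² = (2 + 137/3)² = (143/3)² = 20449/9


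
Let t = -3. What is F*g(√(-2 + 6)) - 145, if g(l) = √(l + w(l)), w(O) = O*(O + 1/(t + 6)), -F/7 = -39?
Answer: -145 + 182*√15 ≈ 559.88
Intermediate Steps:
F = 273 (F = -7*(-39) = 273)
w(O) = O*(⅓ + O) (w(O) = O*(O + 1/(-3 + 6)) = O*(O + 1/3) = O*(O + ⅓) = O*(⅓ + O))
g(l) = √(l + l*(⅓ + l))
F*g(√(-2 + 6)) - 145 = 273*(√3*√(√(-2 + 6)*(4 + 3*√(-2 + 6)))/3) - 145 = 273*(√3*√(√4*(4 + 3*√4))/3) - 145 = 273*(√3*√(2*(4 + 3*2))/3) - 145 = 273*(√3*√(2*(4 + 6))/3) - 145 = 273*(√3*√(2*10)/3) - 145 = 273*(√3*√20/3) - 145 = 273*(√3*(2*√5)/3) - 145 = 273*(2*√15/3) - 145 = 182*√15 - 145 = -145 + 182*√15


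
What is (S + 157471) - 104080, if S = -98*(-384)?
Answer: 91023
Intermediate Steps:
S = 37632
(S + 157471) - 104080 = (37632 + 157471) - 104080 = 195103 - 104080 = 91023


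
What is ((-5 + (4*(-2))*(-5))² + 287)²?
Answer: 2286144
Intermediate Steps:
((-5 + (4*(-2))*(-5))² + 287)² = ((-5 - 8*(-5))² + 287)² = ((-5 + 40)² + 287)² = (35² + 287)² = (1225 + 287)² = 1512² = 2286144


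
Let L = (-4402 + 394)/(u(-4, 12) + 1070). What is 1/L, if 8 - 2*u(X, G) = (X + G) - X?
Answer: -89/334 ≈ -0.26647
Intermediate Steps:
u(X, G) = 4 - G/2 (u(X, G) = 4 - ((X + G) - X)/2 = 4 - ((G + X) - X)/2 = 4 - G/2)
L = -334/89 (L = (-4402 + 394)/((4 - ½*12) + 1070) = -4008/((4 - 6) + 1070) = -4008/(-2 + 1070) = -4008/1068 = -4008*1/1068 = -334/89 ≈ -3.7528)
1/L = 1/(-334/89) = -89/334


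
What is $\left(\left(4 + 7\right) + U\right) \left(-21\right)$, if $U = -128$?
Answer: $2457$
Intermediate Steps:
$\left(\left(4 + 7\right) + U\right) \left(-21\right) = \left(\left(4 + 7\right) - 128\right) \left(-21\right) = \left(11 - 128\right) \left(-21\right) = \left(-117\right) \left(-21\right) = 2457$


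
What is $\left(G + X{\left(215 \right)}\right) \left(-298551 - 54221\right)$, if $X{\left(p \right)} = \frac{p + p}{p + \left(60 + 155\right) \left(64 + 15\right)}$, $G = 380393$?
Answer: $- \frac{1341920082153}{10} \approx -1.3419 \cdot 10^{11}$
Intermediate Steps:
$X{\left(p \right)} = \frac{2 p}{16985 + p}$ ($X{\left(p \right)} = \frac{2 p}{p + 215 \cdot 79} = \frac{2 p}{p + 16985} = \frac{2 p}{16985 + p}$)
$\left(G + X{\left(215 \right)}\right) \left(-298551 - 54221\right) = \left(380393 + 2 \cdot 215 \frac{1}{16985 + 215}\right) \left(-298551 - 54221\right) = \left(380393 + 2 \cdot 215 \cdot \frac{1}{17200}\right) \left(-352772\right) = \left(380393 + \frac{1}{40}\right) \left(-352772\right) = \frac{15215721}{40} \left(-352772\right) = - \frac{1341920082153}{10}$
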